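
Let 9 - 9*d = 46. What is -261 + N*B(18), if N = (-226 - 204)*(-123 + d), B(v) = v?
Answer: 983579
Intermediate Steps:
d = -37/9 (d = 1 - 1/9*46 = 1 - 46/9 = -37/9 ≈ -4.1111)
N = 491920/9 (N = (-226 - 204)*(-123 - 37/9) = -430*(-1144/9) = 491920/9 ≈ 54658.)
-261 + N*B(18) = -261 + (491920/9)*18 = -261 + 983840 = 983579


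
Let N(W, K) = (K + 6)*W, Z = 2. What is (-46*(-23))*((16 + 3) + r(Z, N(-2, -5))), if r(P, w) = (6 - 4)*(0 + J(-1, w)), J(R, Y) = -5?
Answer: 9522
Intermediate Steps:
N(W, K) = W*(6 + K) (N(W, K) = (6 + K)*W = W*(6 + K))
r(P, w) = -10 (r(P, w) = (6 - 4)*(0 - 5) = 2*(-5) = -10)
(-46*(-23))*((16 + 3) + r(Z, N(-2, -5))) = (-46*(-23))*((16 + 3) - 10) = 1058*(19 - 10) = 1058*9 = 9522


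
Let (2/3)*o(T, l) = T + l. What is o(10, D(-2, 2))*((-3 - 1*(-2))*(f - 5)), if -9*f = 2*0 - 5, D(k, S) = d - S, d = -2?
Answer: 40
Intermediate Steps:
D(k, S) = -2 - S
o(T, l) = 3*T/2 + 3*l/2 (o(T, l) = 3*(T + l)/2 = 3*T/2 + 3*l/2)
f = 5/9 (f = -(2*0 - 5)/9 = -(0 - 5)/9 = -1/9*(-5) = 5/9 ≈ 0.55556)
o(10, D(-2, 2))*((-3 - 1*(-2))*(f - 5)) = ((3/2)*10 + 3*(-2 - 1*2)/2)*((-3 - 1*(-2))*(5/9 - 5)) = (15 + 3*(-2 - 2)/2)*((-3 + 2)*(-40/9)) = (15 + (3/2)*(-4))*(-1*(-40/9)) = (15 - 6)*(40/9) = 9*(40/9) = 40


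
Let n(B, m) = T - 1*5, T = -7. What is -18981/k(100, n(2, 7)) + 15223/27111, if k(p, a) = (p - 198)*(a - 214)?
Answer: -25347841/85779204 ≈ -0.29550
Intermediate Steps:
n(B, m) = -12 (n(B, m) = -7 - 1*5 = -7 - 5 = -12)
k(p, a) = (-214 + a)*(-198 + p) (k(p, a) = (-198 + p)*(-214 + a) = (-214 + a)*(-198 + p))
-18981/k(100, n(2, 7)) + 15223/27111 = -18981/(42372 - 214*100 - 198*(-12) - 12*100) + 15223/27111 = -18981/(42372 - 21400 + 2376 - 1200) + 15223*(1/27111) = -18981/22148 + 15223/27111 = -25347841/85779204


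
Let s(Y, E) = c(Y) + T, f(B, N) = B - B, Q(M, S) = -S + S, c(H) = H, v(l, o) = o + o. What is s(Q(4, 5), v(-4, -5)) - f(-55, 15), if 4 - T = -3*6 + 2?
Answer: 20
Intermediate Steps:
v(l, o) = 2*o
T = 20 (T = 4 - (-3*6 + 2) = 4 - (-18 + 2) = 4 - 1*(-16) = 4 + 16 = 20)
Q(M, S) = 0
f(B, N) = 0
s(Y, E) = 20 + Y (s(Y, E) = Y + 20 = 20 + Y)
s(Q(4, 5), v(-4, -5)) - f(-55, 15) = (20 + 0) - 1*0 = 20 + 0 = 20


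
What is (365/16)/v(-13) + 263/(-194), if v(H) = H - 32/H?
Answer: -748513/212624 ≈ -3.5204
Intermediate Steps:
v(H) = H - 32/H
(365/16)/v(-13) + 263/(-194) = (365/16)/(-13 - 32/(-13)) + 263/(-194) = (365*(1/16))/(-13 - 32*(-1/13)) + 263*(-1/194) = 365/(16*(-13 + 32/13)) - 263/194 = 365/(16*(-137/13)) - 263/194 = (365/16)*(-13/137) - 263/194 = -4745/2192 - 263/194 = -748513/212624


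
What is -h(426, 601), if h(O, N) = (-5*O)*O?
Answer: 907380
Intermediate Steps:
h(O, N) = -5*O**2
-h(426, 601) = -(-5)*426**2 = -(-5)*181476 = -1*(-907380) = 907380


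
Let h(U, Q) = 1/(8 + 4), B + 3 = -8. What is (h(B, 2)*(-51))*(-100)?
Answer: 425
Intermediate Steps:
B = -11 (B = -3 - 8 = -11)
h(U, Q) = 1/12
(h(B, 2)*(-51))*(-100) = ((1/12)*(-51))*(-100) = -17/4*(-100) = 425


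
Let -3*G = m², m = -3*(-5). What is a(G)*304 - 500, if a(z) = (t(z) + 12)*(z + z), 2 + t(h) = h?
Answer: 2963500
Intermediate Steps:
m = 15
t(h) = -2 + h
G = -75 (G = -⅓*15² = -⅓*225 = -75)
a(z) = 2*z*(10 + z) (a(z) = ((-2 + z) + 12)*(z + z) = (10 + z)*(2*z) = 2*z*(10 + z))
a(G)*304 - 500 = (2*(-75)*(10 - 75))*304 - 500 = (2*(-75)*(-65))*304 - 500 = 9750*304 - 500 = 2964000 - 500 = 2963500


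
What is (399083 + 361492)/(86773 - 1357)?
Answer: 253525/28472 ≈ 8.9044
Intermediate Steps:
(399083 + 361492)/(86773 - 1357) = 760575/85416 = 760575*(1/85416) = 253525/28472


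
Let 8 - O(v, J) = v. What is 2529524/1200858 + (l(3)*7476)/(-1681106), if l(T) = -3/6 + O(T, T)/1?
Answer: 150428525311/72098913891 ≈ 2.0864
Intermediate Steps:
O(v, J) = 8 - v
l(T) = 15/2 - T (l(T) = -3/6 + (8 - T)/1 = -3*⅙ + (8 - T)*1 = -½ + (8 - T) = 15/2 - T)
2529524/1200858 + (l(3)*7476)/(-1681106) = 2529524/1200858 + ((15/2 - 1*3)*7476)/(-1681106) = 2529524*(1/1200858) + ((15/2 - 3)*7476)*(-1/1681106) = 1264762/600429 + ((9/2)*7476)*(-1/1681106) = 1264762/600429 + 33642*(-1/1681106) = 1264762/600429 - 2403/120079 = 150428525311/72098913891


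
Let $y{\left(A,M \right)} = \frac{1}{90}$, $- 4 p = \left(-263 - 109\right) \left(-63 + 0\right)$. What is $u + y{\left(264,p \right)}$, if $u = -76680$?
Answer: $- \frac{6901199}{90} \approx -76680.0$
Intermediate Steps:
$p = -5859$ ($p = - \frac{\left(-263 - 109\right) \left(-63 + 0\right)}{4} = - \frac{\left(-372\right) \left(-63\right)}{4} = \left(- \frac{1}{4}\right) 23436 = -5859$)
$y{\left(A,M \right)} = \frac{1}{90}$
$u + y{\left(264,p \right)} = -76680 + \frac{1}{90} = - \frac{6901199}{90}$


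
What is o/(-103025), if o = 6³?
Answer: -216/103025 ≈ -0.0020966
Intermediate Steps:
o = 216
o/(-103025) = 216/(-103025) = 216*(-1/103025) = -216/103025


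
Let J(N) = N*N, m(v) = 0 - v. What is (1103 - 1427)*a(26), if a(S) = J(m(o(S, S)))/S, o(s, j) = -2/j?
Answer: -162/2197 ≈ -0.073737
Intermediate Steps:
m(v) = -v
J(N) = N²
a(S) = 4/S³ (a(S) = (-(-2)/S)²/S = (2/S)²/S = (4/S²)/S = 4/S³)
(1103 - 1427)*a(26) = (1103 - 1427)*(4/26³) = -1296/17576 = -324*1/4394 = -162/2197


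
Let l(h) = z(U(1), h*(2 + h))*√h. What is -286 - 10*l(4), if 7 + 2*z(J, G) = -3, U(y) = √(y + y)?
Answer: -186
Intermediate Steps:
U(y) = √2*√y (U(y) = √(2*y) = √2*√y)
z(J, G) = -5 (z(J, G) = -7/2 + (½)*(-3) = -7/2 - 3/2 = -5)
l(h) = -5*√h
-286 - 10*l(4) = -286 - (-50)*√4 = -286 - (-50)*2 = -286 - 10*(-10) = -286 + 100 = -186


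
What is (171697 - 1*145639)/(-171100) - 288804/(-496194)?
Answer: 3040378429/7074899450 ≈ 0.42974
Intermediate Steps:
(171697 - 1*145639)/(-171100) - 288804/(-496194) = (171697 - 145639)*(-1/171100) - 288804*(-1/496194) = 26058*(-1/171100) + 48134/82699 = -13029/85550 + 48134/82699 = 3040378429/7074899450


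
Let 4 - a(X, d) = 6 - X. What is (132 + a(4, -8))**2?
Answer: 17956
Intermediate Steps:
a(X, d) = -2 + X (a(X, d) = 4 - (6 - X) = 4 + (-6 + X) = -2 + X)
(132 + a(4, -8))**2 = (132 + (-2 + 4))**2 = (132 + 2)**2 = 134**2 = 17956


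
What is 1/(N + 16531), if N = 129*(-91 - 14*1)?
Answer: 1/2986 ≈ 0.00033490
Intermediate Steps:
N = -13545 (N = 129*(-91 - 14) = 129*(-105) = -13545)
1/(N + 16531) = 1/(-13545 + 16531) = 1/2986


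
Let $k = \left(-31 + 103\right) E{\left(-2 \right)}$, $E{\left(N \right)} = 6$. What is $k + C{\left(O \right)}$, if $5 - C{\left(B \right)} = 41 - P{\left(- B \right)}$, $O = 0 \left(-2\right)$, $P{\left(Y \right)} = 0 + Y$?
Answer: $396$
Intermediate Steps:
$P{\left(Y \right)} = Y$
$O = 0$
$C{\left(B \right)} = -36 - B$ ($C{\left(B \right)} = 5 - \left(41 - - B\right) = 5 - \left(41 + B\right) = -36 - B$)
$k = 432$ ($k = \left(-31 + 103\right) 6 = 72 \cdot 6 = 432$)
$k + C{\left(O \right)} = 432 - 36 = 396$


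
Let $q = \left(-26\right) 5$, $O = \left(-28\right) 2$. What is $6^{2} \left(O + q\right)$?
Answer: $-6696$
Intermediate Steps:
$O = -56$
$q = -130$
$6^{2} \left(O + q\right) = 6^{2} \left(-56 - 130\right) = 36 \left(-186\right) = -6696$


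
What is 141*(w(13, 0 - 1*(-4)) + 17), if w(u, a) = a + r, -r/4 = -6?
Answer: 6345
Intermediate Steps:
r = 24 (r = -4*(-6) = 24)
w(u, a) = 24 + a (w(u, a) = a + 24 = 24 + a)
141*(w(13, 0 - 1*(-4)) + 17) = 141*((24 + (0 - 1*(-4))) + 17) = 141*((24 + (0 + 4)) + 17) = 141*((24 + 4) + 17) = 141*(28 + 17) = 141*45 = 6345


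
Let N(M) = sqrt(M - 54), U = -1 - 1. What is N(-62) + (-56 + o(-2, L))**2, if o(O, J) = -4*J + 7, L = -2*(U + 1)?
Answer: 3249 + 2*I*sqrt(29) ≈ 3249.0 + 10.77*I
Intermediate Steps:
U = -2
L = 2 (L = -2*(-2 + 1) = -2*(-1) = 2)
o(O, J) = 7 - 4*J
N(M) = sqrt(-54 + M)
N(-62) + (-56 + o(-2, L))**2 = sqrt(-54 - 62) + (-56 + (7 - 4*2))**2 = sqrt(-116) + (-56 + (7 - 8))**2 = 2*I*sqrt(29) + (-56 - 1)**2 = 2*I*sqrt(29) + (-57)**2 = 2*I*sqrt(29) + 3249 = 3249 + 2*I*sqrt(29)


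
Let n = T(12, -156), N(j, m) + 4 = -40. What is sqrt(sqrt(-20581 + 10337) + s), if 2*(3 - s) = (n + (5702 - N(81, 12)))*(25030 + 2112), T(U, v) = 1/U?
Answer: sqrt(-2807283381 + 72*I*sqrt(2561))/6 ≈ 0.0057308 + 8830.6*I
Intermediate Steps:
N(j, m) = -44 (N(j, m) = -4 - 40 = -44)
n = 1/12 ≈ 0.083333
s = -935761127/12 (s = 3 - (1/12 + (5702 - 1*(-44)))*(25030 + 2112)/2 = 3 - (1/12 + (5702 + 44))*27142/2 = 3 - (1/12 + 5746)*27142/2 = 3 - 68953*27142/24 = 3 - 1/2*935761163/6 = 3 - 935761163/12 = -935761127/12 ≈ -7.7980e+7)
sqrt(sqrt(-20581 + 10337) + s) = sqrt(sqrt(-20581 + 10337) - 935761127/12) = sqrt(sqrt(-10244) - 935761127/12) = sqrt(2*I*sqrt(2561) - 935761127/12) = sqrt(-935761127/12 + 2*I*sqrt(2561))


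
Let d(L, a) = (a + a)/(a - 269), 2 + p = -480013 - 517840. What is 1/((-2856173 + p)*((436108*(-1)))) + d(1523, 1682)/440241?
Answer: 1884706373464423/348514067253073857264 ≈ 5.4078e-6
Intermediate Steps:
p = -997855 (p = -2 + (-480013 - 517840) = -2 - 997853 = -997855)
d(L, a) = 2*a/(-269 + a) (d(L, a) = (2*a)/(-269 + a) = 2*a/(-269 + a))
1/((-2856173 + p)*((436108*(-1)))) + d(1523, 1682)/440241 = 1/((-2856173 - 997855)*((436108*(-1)))) + (2*1682/(-269 + 1682))/440241 = 1/(-3854028*(-436108)) + (2*1682/1413)*(1/440241) = -1/3854028*(-1/436108) + (2*1682*(1/1413))*(1/440241) = 1/1680772443024 + (3364/1413)*(1/440241) = 1/1680772443024 + 3364/622060533 = 1884706373464423/348514067253073857264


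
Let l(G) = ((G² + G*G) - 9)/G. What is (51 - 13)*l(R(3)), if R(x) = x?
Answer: 114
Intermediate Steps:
l(G) = (-9 + 2*G²)/G (l(G) = ((G² + G²) - 9)/G = (2*G² - 9)/G = (-9 + 2*G²)/G)
(51 - 13)*l(R(3)) = (51 - 13)*(-9/3 + 2*3) = 38*(-9*⅓ + 6) = 38*(-3 + 6) = 38*3 = 114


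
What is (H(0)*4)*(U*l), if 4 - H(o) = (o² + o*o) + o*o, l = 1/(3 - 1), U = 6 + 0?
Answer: 48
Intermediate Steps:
U = 6
l = ½ (l = 1/2 = ½ ≈ 0.50000)
H(o) = 4 - 3*o² (H(o) = 4 - ((o² + o*o) + o*o) = 4 - ((o² + o²) + o²) = 4 - (2*o² + o²) = 4 - 3*o²)
(H(0)*4)*(U*l) = ((4 - 3*0²)*4)*(6*(½)) = ((4 - 3*0)*4)*3 = ((4 + 0)*4)*3 = (4*4)*3 = 16*3 = 48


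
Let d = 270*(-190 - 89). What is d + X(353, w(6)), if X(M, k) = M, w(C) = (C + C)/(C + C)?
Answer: -74977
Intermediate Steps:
w(C) = 1 (w(C) = (2*C)/((2*C)) = (2*C)*(1/(2*C)) = 1)
d = -75330 (d = 270*(-279) = -75330)
d + X(353, w(6)) = -75330 + 353 = -74977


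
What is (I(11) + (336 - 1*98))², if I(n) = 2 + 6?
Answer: 60516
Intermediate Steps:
I(n) = 8
(I(11) + (336 - 1*98))² = (8 + (336 - 1*98))² = (8 + (336 - 98))² = (8 + 238)² = 246² = 60516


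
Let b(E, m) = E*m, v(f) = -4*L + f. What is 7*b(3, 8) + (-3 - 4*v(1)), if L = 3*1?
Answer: 209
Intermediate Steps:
L = 3
v(f) = -12 + f (v(f) = -4*3 + f = -12 + f)
7*b(3, 8) + (-3 - 4*v(1)) = 7*(3*8) + (-3 - 4*(-12 + 1)) = 7*24 + (-3 - 4*(-11)) = 168 + (-3 + 44) = 168 + 41 = 209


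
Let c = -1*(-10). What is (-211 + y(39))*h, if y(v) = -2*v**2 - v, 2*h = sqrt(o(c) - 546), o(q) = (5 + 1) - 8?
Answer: -3292*I*sqrt(137) ≈ -38532.0*I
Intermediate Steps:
c = 10
o(q) = -2 (o(q) = 6 - 8 = -2)
h = I*sqrt(137) (h = sqrt(-2 - 546)/2 = sqrt(-548)/2 = (2*I*sqrt(137))/2 = I*sqrt(137) ≈ 11.705*I)
y(v) = -v - 2*v**2
(-211 + y(39))*h = (-211 - 1*39*(1 + 2*39))*(I*sqrt(137)) = (-211 - 1*39*(1 + 78))*(I*sqrt(137)) = (-211 - 1*39*79)*(I*sqrt(137)) = (-211 - 3081)*(I*sqrt(137)) = -3292*I*sqrt(137)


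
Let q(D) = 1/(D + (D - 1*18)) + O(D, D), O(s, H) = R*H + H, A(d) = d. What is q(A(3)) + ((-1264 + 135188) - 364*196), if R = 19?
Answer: 751679/12 ≈ 62640.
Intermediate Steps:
O(s, H) = 20*H (O(s, H) = 19*H + H = 20*H)
q(D) = 1/(-18 + 2*D) + 20*D (q(D) = 1/(D + (D - 1*18)) + 20*D = 1/(D + (D - 18)) + 20*D = 1/(D + (-18 + D)) + 20*D = 1/(-18 + 2*D) + 20*D)
q(A(3)) + ((-1264 + 135188) - 364*196) = (1 - 360*3 + 40*3²)/(2*(-9 + 3)) + ((-1264 + 135188) - 364*196) = (½)*(1 - 1080 + 40*9)/(-6) + (133924 - 71344) = (½)*(-⅙)*(1 - 1080 + 360) + 62580 = (½)*(-⅙)*(-719) + 62580 = 719/12 + 62580 = 751679/12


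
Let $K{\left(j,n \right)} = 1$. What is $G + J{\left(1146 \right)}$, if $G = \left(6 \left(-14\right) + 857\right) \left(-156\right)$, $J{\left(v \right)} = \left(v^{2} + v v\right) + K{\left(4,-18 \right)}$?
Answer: $2506045$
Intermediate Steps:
$J{\left(v \right)} = 1 + 2 v^{2}$ ($J{\left(v \right)} = \left(v^{2} + v v\right) + 1 = \left(v^{2} + v^{2}\right) + 1 = 2 v^{2} + 1 = 1 + 2 v^{2}$)
$G = -120588$ ($G = \left(-84 + 857\right) \left(-156\right) = 773 \left(-156\right) = -120588$)
$G + J{\left(1146 \right)} = -120588 + \left(1 + 2 \cdot 1146^{2}\right) = -120588 + \left(1 + 2 \cdot 1313316\right) = -120588 + \left(1 + 2626632\right) = -120588 + 2626633 = 2506045$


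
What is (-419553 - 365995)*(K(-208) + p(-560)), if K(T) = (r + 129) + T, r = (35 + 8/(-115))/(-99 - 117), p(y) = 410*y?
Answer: 373477692682633/2070 ≈ 1.8042e+11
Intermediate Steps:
r = -1339/8280 (r = (35 + 8*(-1/115))/(-216) = (35 - 8/115)*(-1/216) = (4017/115)*(-1/216) = -1339/8280 ≈ -0.16172)
K(T) = 1066781/8280 + T (K(T) = (-1339/8280 + 129) + T = 1066781/8280 + T)
(-419553 - 365995)*(K(-208) + p(-560)) = (-419553 - 365995)*((1066781/8280 - 208) + 410*(-560)) = -785548*(-655459/8280 - 229600) = -785548*(-1901743459/8280) = 373477692682633/2070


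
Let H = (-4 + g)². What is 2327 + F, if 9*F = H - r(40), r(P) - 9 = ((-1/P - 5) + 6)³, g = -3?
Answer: 1342852681/576000 ≈ 2331.3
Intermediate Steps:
H = 49 (H = (-4 - 3)² = (-7)² = 49)
r(P) = 9 + (1 - 1/P)³ (r(P) = 9 + ((-1/P - 5) + 6)³ = 9 + ((-5 - 1/P) + 6)³ = 9 + (1 - 1/P)³)
F = 2500681/576000 (F = (49 - (9 + (-1 + 40)³/40³))/9 = (49 - (9 + (1/64000)*39³))/9 = (49 - (9 + (1/64000)*59319))/9 = (49 - (9 + 59319/64000))/9 = (49 - 1*635319/64000)/9 = (49 - 635319/64000)/9 = (⅑)*(2500681/64000) = 2500681/576000 ≈ 4.3415)
2327 + F = 2327 + 2500681/576000 = 1342852681/576000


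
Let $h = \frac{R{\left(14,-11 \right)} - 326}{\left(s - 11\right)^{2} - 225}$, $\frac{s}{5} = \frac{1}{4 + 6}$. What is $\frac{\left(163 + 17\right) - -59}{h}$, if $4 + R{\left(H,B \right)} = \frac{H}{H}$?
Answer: $\frac{109701}{1316} \approx 83.359$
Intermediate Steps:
$R{\left(H,B \right)} = -3$ ($R{\left(H,B \right)} = -4 + \frac{H}{H} = -4 + 1 = -3$)
$s = \frac{1}{2}$ ($s = \frac{5}{4 + 6} = \frac{5}{10} = 5 \cdot \frac{1}{10} = \frac{1}{2} \approx 0.5$)
$h = \frac{1316}{459}$ ($h = \frac{-3 - 326}{\left(\frac{1}{2} - 11\right)^{2} - 225} = - \frac{329}{\left(- \frac{21}{2}\right)^{2} - 225} = - \frac{329}{\frac{441}{4} - 225} = - \frac{329}{- \frac{459}{4}} = \left(-329\right) \left(- \frac{4}{459}\right) = \frac{1316}{459} \approx 2.8671$)
$\frac{\left(163 + 17\right) - -59}{h} = \frac{\left(163 + 17\right) - -59}{\frac{1316}{459}} = \left(180 + 59\right) \frac{459}{1316} = 239 \cdot \frac{459}{1316} = \frac{109701}{1316}$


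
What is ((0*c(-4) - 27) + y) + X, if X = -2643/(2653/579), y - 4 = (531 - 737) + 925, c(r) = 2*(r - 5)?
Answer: 316191/2653 ≈ 119.18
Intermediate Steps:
c(r) = -10 + 2*r (c(r) = 2*(-5 + r) = -10 + 2*r)
y = 723 (y = 4 + ((531 - 737) + 925) = 4 + (-206 + 925) = 4 + 719 = 723)
X = -1530297/2653 (X = -2643/(2653*(1/579)) = -2643/2653/579 = -2643*579/2653 = -1530297/2653 ≈ -576.82)
((0*c(-4) - 27) + y) + X = ((0*(-10 + 2*(-4)) - 27) + 723) - 1530297/2653 = ((0*(-10 - 8) - 27) + 723) - 1530297/2653 = ((0*(-18) - 27) + 723) - 1530297/2653 = ((0 - 27) + 723) - 1530297/2653 = (-27 + 723) - 1530297/2653 = 696 - 1530297/2653 = 316191/2653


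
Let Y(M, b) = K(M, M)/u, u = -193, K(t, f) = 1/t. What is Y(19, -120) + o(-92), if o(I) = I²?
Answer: 31037487/3667 ≈ 8464.0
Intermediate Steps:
Y(M, b) = -1/(193*M) (Y(M, b) = 1/(M*(-193)) = -1/193/M = -1/(193*M))
Y(19, -120) + o(-92) = -1/193/19 + (-92)² = -1/193*1/19 + 8464 = -1/3667 + 8464 = 31037487/3667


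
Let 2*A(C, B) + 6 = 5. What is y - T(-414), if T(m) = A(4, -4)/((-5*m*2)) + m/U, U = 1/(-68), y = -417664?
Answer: -3691356479/8280 ≈ -4.4582e+5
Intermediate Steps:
A(C, B) = -½ (A(C, B) = -3 + (½)*5 = -3 + 5/2 = -½)
U = -1/68 ≈ -0.014706
T(m) = -68*m + 1/(20*m) (T(m) = -(-1/(10*m))/2 + m/(-1/68) = -(-1/(10*m))/2 + m*(-68) = -(-1)/(20*m) - 68*m = 1/(20*m) - 68*m = -68*m + 1/(20*m))
y - T(-414) = -417664 - (-68*(-414) + (1/20)/(-414)) = -417664 - (28152 + (1/20)*(-1/414)) = -417664 - (28152 - 1/8280) = -417664 - 1*233098559/8280 = -417664 - 233098559/8280 = -3691356479/8280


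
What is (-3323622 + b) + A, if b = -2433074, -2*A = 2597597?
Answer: -14110989/2 ≈ -7.0555e+6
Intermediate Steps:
A = -2597597/2 (A = -½*2597597 = -2597597/2 ≈ -1.2988e+6)
(-3323622 + b) + A = (-3323622 - 2433074) - 2597597/2 = -5756696 - 2597597/2 = -14110989/2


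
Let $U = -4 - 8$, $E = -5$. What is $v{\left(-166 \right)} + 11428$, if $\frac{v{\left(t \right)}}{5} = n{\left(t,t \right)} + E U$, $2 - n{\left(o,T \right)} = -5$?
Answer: $11763$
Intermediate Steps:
$n{\left(o,T \right)} = 7$ ($n{\left(o,T \right)} = 2 - -5 = 2 + 5 = 7$)
$U = -12$ ($U = -4 - 8 = -12$)
$v{\left(t \right)} = 335$ ($v{\left(t \right)} = 5 \left(7 - -60\right) = 5 \left(7 + 60\right) = 5 \cdot 67 = 335$)
$v{\left(-166 \right)} + 11428 = 335 + 11428 = 11763$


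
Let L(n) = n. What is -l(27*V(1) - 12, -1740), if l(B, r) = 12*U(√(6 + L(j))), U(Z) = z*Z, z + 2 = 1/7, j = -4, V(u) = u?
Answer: 156*√2/7 ≈ 31.517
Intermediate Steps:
z = -13/7 (z = -2 + 1/7 = -2 + ⅐ = -13/7 ≈ -1.8571)
U(Z) = -13*Z/7
l(B, r) = -156*√2/7 (l(B, r) = 12*(-13*√(6 - 4)/7) = 12*(-13*√2/7) = -156*√2/7)
-l(27*V(1) - 12, -1740) = -(-156)*√2/7 = 156*√2/7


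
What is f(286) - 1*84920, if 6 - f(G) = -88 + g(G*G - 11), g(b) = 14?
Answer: -84840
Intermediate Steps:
f(G) = 80 (f(G) = 6 - (-88 + 14) = 6 - 1*(-74) = 6 + 74 = 80)
f(286) - 1*84920 = 80 - 1*84920 = 80 - 84920 = -84840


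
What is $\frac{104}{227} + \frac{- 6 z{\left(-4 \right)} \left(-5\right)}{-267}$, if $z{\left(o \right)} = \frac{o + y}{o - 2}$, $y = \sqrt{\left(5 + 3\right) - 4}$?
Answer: $\frac{25498}{60609} \approx 0.4207$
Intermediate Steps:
$y = 2$ ($y = \sqrt{8 - 4} = \sqrt{4} = 2$)
$z{\left(o \right)} = \frac{2 + o}{-2 + o}$ ($z{\left(o \right)} = \frac{o + 2}{o - 2} = \frac{2 + o}{-2 + o}$)
$\frac{104}{227} + \frac{- 6 z{\left(-4 \right)} \left(-5\right)}{-267} = \frac{104}{227} + \frac{- 6 \frac{2 - 4}{-2 - 4} \left(-5\right)}{-267} = 104 \cdot \frac{1}{227} + - 6 \frac{1}{-6} \left(-2\right) \left(-5\right) \left(- \frac{1}{267}\right) = \frac{104}{227} + - 6 \left(\left(- \frac{1}{6}\right) \left(-2\right)\right) \left(-5\right) \left(- \frac{1}{267}\right) = \frac{104}{227} + \left(-6\right) \frac{1}{3} \left(-5\right) \left(- \frac{1}{267}\right) = \frac{104}{227} + \left(-2\right) \left(-5\right) \left(- \frac{1}{267}\right) = \frac{104}{227} + 10 \left(- \frac{1}{267}\right) = \frac{104}{227} - \frac{10}{267} = \frac{25498}{60609}$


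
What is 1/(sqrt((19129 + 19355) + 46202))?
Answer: sqrt(84686)/84686 ≈ 0.0034363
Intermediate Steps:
1/(sqrt((19129 + 19355) + 46202)) = 1/(sqrt(38484 + 46202)) = 1/(sqrt(84686)) = sqrt(84686)/84686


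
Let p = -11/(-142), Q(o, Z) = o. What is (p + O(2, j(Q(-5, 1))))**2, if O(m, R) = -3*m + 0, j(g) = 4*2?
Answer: 707281/20164 ≈ 35.076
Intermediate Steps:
j(g) = 8
O(m, R) = -3*m
p = 11/142 (p = -11*(-1/142) = 11/142 ≈ 0.077465)
(p + O(2, j(Q(-5, 1))))**2 = (11/142 - 3*2)**2 = (11/142 - 6)**2 = (-841/142)**2 = 707281/20164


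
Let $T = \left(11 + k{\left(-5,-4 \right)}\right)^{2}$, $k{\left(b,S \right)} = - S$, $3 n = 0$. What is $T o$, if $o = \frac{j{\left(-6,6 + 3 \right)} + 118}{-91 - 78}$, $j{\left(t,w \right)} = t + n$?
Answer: $- \frac{25200}{169} \approx -149.11$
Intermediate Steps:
$n = 0$ ($n = \frac{1}{3} \cdot 0 = 0$)
$j{\left(t,w \right)} = t$ ($j{\left(t,w \right)} = t + 0 = t$)
$o = - \frac{112}{169}$ ($o = \frac{-6 + 118}{-91 - 78} = \frac{112}{-169} = 112 \left(- \frac{1}{169}\right) = - \frac{112}{169} \approx -0.66272$)
$T = 225$ ($T = \left(11 - -4\right)^{2} = \left(11 + 4\right)^{2} = 15^{2} = 225$)
$T o = 225 \left(- \frac{112}{169}\right) = - \frac{25200}{169}$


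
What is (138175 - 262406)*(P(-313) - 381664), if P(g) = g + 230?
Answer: 47424811557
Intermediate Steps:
P(g) = 230 + g
(138175 - 262406)*(P(-313) - 381664) = (138175 - 262406)*((230 - 313) - 381664) = -124231*(-83 - 381664) = -124231*(-381747) = 47424811557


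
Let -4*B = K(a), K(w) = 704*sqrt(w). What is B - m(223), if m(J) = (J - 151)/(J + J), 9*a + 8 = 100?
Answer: -36/223 - 352*sqrt(23)/3 ≈ -562.87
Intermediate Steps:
a = 92/9 (a = -8/9 + (1/9)*100 = -8/9 + 100/9 = 92/9 ≈ 10.222)
B = -352*sqrt(23)/3 (B = -176*sqrt(92/9) = -176*2*sqrt(23)/3 = -352*sqrt(23)/3 ≈ -562.71)
m(J) = (-151 + J)/(2*J) (m(J) = (-151 + J)/((2*J)) = (-151 + J)*(1/(2*J)) = (-151 + J)/(2*J))
B - m(223) = -352*sqrt(23)/3 - (-151 + 223)/(2*223) = -352*sqrt(23)/3 - 72/(2*223) = -352*sqrt(23)/3 - 1*36/223 = -352*sqrt(23)/3 - 36/223 = -36/223 - 352*sqrt(23)/3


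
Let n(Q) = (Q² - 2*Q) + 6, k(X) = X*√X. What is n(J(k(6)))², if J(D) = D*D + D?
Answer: 2197169316 + 239661360*√6 ≈ 2.7842e+9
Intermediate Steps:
k(X) = X^(3/2)
J(D) = D + D² (J(D) = D² + D = D + D²)
n(Q) = 6 + Q² - 2*Q
n(J(k(6)))² = (6 + (6^(3/2)*(1 + 6^(3/2)))² - 2*6^(3/2)*(1 + 6^(3/2)))² = (6 + ((6*√6)*(1 + 6*√6))² - 2*6*√6*(1 + 6*√6))² = (6 + (6*√6*(1 + 6*√6))² - 12*√6*(1 + 6*√6))² = (6 + 216*(1 + 6*√6)² - 12*√6*(1 + 6*√6))²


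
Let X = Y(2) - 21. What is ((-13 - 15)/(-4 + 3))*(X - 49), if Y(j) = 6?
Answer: -1792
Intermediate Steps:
X = -15 (X = 6 - 21 = -15)
((-13 - 15)/(-4 + 3))*(X - 49) = ((-13 - 15)/(-4 + 3))*(-15 - 49) = -28/(-1)*(-64) = -28*(-1)*(-64) = 28*(-64) = -1792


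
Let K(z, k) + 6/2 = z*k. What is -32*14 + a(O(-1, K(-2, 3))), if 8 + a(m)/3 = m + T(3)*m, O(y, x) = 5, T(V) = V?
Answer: -412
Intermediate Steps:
K(z, k) = -3 + k*z (K(z, k) = -3 + z*k = -3 + k*z)
a(m) = -24 + 12*m (a(m) = -24 + 3*(m + 3*m) = -24 + 3*(4*m) = -24 + 12*m)
-32*14 + a(O(-1, K(-2, 3))) = -32*14 + (-24 + 12*5) = -448 + (-24 + 60) = -448 + 36 = -412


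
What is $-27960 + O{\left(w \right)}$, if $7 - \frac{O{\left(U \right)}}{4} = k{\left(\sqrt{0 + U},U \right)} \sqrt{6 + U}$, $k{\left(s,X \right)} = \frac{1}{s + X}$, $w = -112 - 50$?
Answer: $-27932 - \frac{4 \sqrt{78}}{1467} + \frac{8 i \sqrt{39}}{163} \approx -27932.0 + 0.3065 i$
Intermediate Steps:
$w = -162$ ($w = -112 - 50 = -162$)
$k{\left(s,X \right)} = \frac{1}{X + s}$
$O{\left(U \right)} = 28 - \frac{4 \sqrt{6 + U}}{U + \sqrt{U}}$ ($O{\left(U \right)} = 28 - 4 \frac{\sqrt{6 + U}}{U + \sqrt{0 + U}} = 28 - 4 \frac{\sqrt{6 + U}}{U + \sqrt{U}} = 28 - \frac{4 \sqrt{6 + U}}{U + \sqrt{U}}$)
$-27960 + O{\left(w \right)} = -27960 + \frac{4 \left(- \sqrt{6 - 162} + 7 \left(-162\right) + 7 \sqrt{-162}\right)}{-162 + \sqrt{-162}} = -27960 + \frac{4 \left(- \sqrt{-156} - 1134 + 7 \cdot 9 i \sqrt{2}\right)}{-162 + 9 i \sqrt{2}} = -27960 + \frac{4 \left(- 2 i \sqrt{39} - 1134 + 63 i \sqrt{2}\right)}{-162 + 9 i \sqrt{2}} = -27960 + \frac{4 \left(-1134 - 2 i \sqrt{39} + 63 i \sqrt{2}\right)}{-162 + 9 i \sqrt{2}}$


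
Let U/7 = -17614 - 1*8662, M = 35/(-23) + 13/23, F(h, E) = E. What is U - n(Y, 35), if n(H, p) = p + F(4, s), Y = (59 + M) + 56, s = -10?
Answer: -183957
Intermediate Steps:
M = -22/23 (M = 35*(-1/23) + 13*(1/23) = -35/23 + 13/23 = -22/23 ≈ -0.95652)
U = -183932 (U = 7*(-17614 - 1*8662) = 7*(-17614 - 8662) = 7*(-26276) = -183932)
Y = 2623/23 (Y = (59 - 22/23) + 56 = 1335/23 + 56 = 2623/23 ≈ 114.04)
n(H, p) = -10 + p (n(H, p) = p - 10 = -10 + p)
U - n(Y, 35) = -183932 - (-10 + 35) = -183932 - 1*25 = -183932 - 25 = -183957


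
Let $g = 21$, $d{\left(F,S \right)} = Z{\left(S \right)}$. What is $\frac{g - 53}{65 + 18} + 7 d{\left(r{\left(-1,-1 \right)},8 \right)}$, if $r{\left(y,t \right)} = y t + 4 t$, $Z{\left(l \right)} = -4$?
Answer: $- \frac{2356}{83} \approx -28.386$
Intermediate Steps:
$r{\left(y,t \right)} = 4 t + t y$ ($r{\left(y,t \right)} = t y + 4 t = 4 t + t y$)
$d{\left(F,S \right)} = -4$
$\frac{g - 53}{65 + 18} + 7 d{\left(r{\left(-1,-1 \right)},8 \right)} = \frac{21 - 53}{65 + 18} + 7 \left(-4\right) = - \frac{32}{83} - 28 = - \frac{2356}{83}$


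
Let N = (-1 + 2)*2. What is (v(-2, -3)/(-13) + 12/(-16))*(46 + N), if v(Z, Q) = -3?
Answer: -324/13 ≈ -24.923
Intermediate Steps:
N = 2 (N = 1*2 = 2)
(v(-2, -3)/(-13) + 12/(-16))*(46 + N) = (-3/(-13) + 12/(-16))*(46 + 2) = (-3*(-1/13) + 12*(-1/16))*48 = (3/13 - ¾)*48 = -27/52*48 = -324/13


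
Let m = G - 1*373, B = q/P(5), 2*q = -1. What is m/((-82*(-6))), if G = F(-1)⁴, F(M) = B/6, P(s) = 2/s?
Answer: -123751823/163233792 ≈ -0.75813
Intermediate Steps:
q = -½ (q = (½)*(-1) = -½ ≈ -0.50000)
B = -5/4 (B = -1/(2*(2/5)) = -1/(2*(2*(⅕))) = -1/(2*⅖) = -½*5/2 = -5/4 ≈ -1.2500)
F(M) = -5/24 (F(M) = -5/4/6 = -5/4*⅙ = -5/24)
G = 625/331776 (G = (-5/24)⁴ = 625/331776 ≈ 0.0018838)
m = -123751823/331776 (m = 625/331776 - 1*373 = 625/331776 - 373 = -123751823/331776 ≈ -373.00)
m/((-82*(-6))) = -123751823/(331776*((-82*(-6)))) = -123751823/331776/492 = -123751823/331776*1/492 = -123751823/163233792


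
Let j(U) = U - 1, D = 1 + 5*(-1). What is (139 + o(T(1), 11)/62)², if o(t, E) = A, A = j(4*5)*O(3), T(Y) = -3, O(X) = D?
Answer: 18241441/961 ≈ 18982.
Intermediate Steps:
D = -4 (D = 1 - 5 = -4)
O(X) = -4
j(U) = -1 + U
A = -76 (A = (-1 + 4*5)*(-4) = (-1 + 20)*(-4) = 19*(-4) = -76)
o(t, E) = -76
(139 + o(T(1), 11)/62)² = (139 - 76/62)² = (139 - 76*1/62)² = (139 - 38/31)² = (4271/31)² = 18241441/961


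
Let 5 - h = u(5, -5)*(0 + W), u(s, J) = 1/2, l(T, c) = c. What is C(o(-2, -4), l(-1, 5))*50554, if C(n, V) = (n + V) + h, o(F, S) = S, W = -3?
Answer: 379155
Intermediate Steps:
u(s, J) = ½
h = 13/2 (h = 5 - (0 - 3)/2 = 5 - (-3)/2 = 5 - 1*(-3/2) = 5 + 3/2 = 13/2 ≈ 6.5000)
C(n, V) = 13/2 + V + n (C(n, V) = (n + V) + 13/2 = (V + n) + 13/2 = 13/2 + V + n)
C(o(-2, -4), l(-1, 5))*50554 = (13/2 + 5 - 4)*50554 = (15/2)*50554 = 379155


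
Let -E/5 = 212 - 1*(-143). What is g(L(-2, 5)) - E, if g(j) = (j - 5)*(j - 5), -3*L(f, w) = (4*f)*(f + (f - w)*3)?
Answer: 55576/9 ≈ 6175.1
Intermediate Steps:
L(f, w) = -4*f*(-3*w + 4*f)/3 (L(f, w) = -4*f*(f + (f - w)*3)/3 = -4*f*(f + (-3*w + 3*f))/3 = -4*f*(-3*w + 4*f)/3)
g(j) = (-5 + j)**2 (g(j) = (-5 + j)*(-5 + j) = (-5 + j)**2)
E = -1775 (E = -5*(212 - 1*(-143)) = -5*(212 + 143) = -5*355 = -1775)
g(L(-2, 5)) - E = (-5 + (4/3)*(-2)*(-4*(-2) + 3*5))**2 - 1*(-1775) = (-5 + (4/3)*(-2)*(8 + 15))**2 + 1775 = (-5 + (4/3)*(-2)*23)**2 + 1775 = (-5 - 184/3)**2 + 1775 = (-199/3)**2 + 1775 = 39601/9 + 1775 = 55576/9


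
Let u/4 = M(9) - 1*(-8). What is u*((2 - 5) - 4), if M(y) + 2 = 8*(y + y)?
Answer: -4200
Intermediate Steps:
M(y) = -2 + 16*y (M(y) = -2 + 8*(y + y) = -2 + 8*(2*y) = -2 + 16*y)
u = 600 (u = 4*((-2 + 16*9) - 1*(-8)) = 4*((-2 + 144) + 8) = 4*(142 + 8) = 4*150 = 600)
u*((2 - 5) - 4) = 600*((2 - 5) - 4) = 600*(-3 - 4) = 600*(-7) = -4200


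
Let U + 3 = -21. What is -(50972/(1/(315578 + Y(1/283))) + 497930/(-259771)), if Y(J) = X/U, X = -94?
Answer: -12535905361365709/779313 ≈ -1.6086e+10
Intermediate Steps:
U = -24 (U = -3 - 21 = -24)
Y(J) = 47/12 (Y(J) = -94/(-24) = -94*(-1/24) = 47/12)
-(50972/(1/(315578 + Y(1/283))) + 497930/(-259771)) = -(50972/(1/(315578 + 47/12)) + 497930/(-259771)) = -(50972/(1/(3786983/12)) + 497930*(-1/259771)) = -(50972/(12/3786983) - 497930/259771) = -(50972*(3786983/12) - 497930/259771) = -(48257524369/3 - 497930/259771) = -1*12535905361365709/779313 = -12535905361365709/779313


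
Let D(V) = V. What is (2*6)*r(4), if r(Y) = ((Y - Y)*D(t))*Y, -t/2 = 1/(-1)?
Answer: 0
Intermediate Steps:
t = 2 (t = -2/(-1) = -2*(-1) = 2)
r(Y) = 0 (r(Y) = ((Y - Y)*2)*Y = (0*2)*Y = 0*Y = 0)
(2*6)*r(4) = (2*6)*0 = 12*0 = 0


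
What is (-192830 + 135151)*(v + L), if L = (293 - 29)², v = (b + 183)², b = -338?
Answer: -5405733559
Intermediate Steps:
v = 24025 (v = (-338 + 183)² = (-155)² = 24025)
L = 69696 (L = 264² = 69696)
(-192830 + 135151)*(v + L) = (-192830 + 135151)*(24025 + 69696) = -57679*93721 = -5405733559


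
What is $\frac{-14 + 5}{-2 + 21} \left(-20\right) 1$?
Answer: $\frac{180}{19} \approx 9.4737$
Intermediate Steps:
$\frac{-14 + 5}{-2 + 21} \left(-20\right) 1 = - \frac{9}{19} \left(-20\right) 1 = \left(-9\right) \frac{1}{19} \left(-20\right) 1 = \left(- \frac{9}{19}\right) \left(-20\right) 1 = \frac{180}{19} \cdot 1 = \frac{180}{19}$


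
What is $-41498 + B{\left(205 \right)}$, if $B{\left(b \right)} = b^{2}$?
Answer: $527$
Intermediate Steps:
$-41498 + B{\left(205 \right)} = -41498 + 205^{2} = -41498 + 42025 = 527$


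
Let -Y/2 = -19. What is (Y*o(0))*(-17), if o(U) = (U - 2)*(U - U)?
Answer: 0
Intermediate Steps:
o(U) = 0 (o(U) = (-2 + U)*0 = 0)
Y = 38 (Y = -2*(-19) = 38)
(Y*o(0))*(-17) = (38*0)*(-17) = 0*(-17) = 0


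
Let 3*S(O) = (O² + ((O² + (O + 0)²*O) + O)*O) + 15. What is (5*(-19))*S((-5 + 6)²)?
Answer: -1805/3 ≈ -601.67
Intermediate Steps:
S(O) = 5 + O²/3 + O*(O + O² + O³)/3 (S(O) = ((O² + ((O² + (O + 0)²*O) + O)*O) + 15)/3 = ((O² + ((O² + O²*O) + O)*O) + 15)/3 = ((O² + ((O² + O³) + O)*O) + 15)/3 = ((O² + (O + O² + O³)*O) + 15)/3 = ((O² + O*(O + O² + O³)) + 15)/3 = (15 + O² + O*(O + O² + O³))/3 = 5 + O²/3 + O*(O + O² + O³)/3)
(5*(-19))*S((-5 + 6)²) = (5*(-19))*(5 + ((-5 + 6)²)³/3 + ((-5 + 6)²)⁴/3 + 2*((-5 + 6)²)²/3) = -95*(5 + (1²)³/3 + (1²)⁴/3 + 2*(1²)²/3) = -95*(5 + (⅓)*1³ + (⅓)*1⁴ + (⅔)*1²) = -95*(5 + (⅓)*1 + (⅓)*1 + (⅔)*1) = -95*(5 + ⅓ + ⅓ + ⅔) = -95*19/3 = -1805/3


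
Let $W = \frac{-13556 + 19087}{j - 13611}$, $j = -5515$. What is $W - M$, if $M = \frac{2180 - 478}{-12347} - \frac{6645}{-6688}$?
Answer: $- \frac{904114692765}{789681326368} \approx -1.1449$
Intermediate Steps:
$M = \frac{70662839}{82576736}$ ($M = 1702 \left(- \frac{1}{12347}\right) - - \frac{6645}{6688} = - \frac{1702}{12347} + \frac{6645}{6688} = \frac{70662839}{82576736} \approx 0.85572$)
$W = - \frac{5531}{19126}$ ($W = \frac{-13556 + 19087}{-5515 - 13611} = \frac{5531}{-19126} = 5531 \left(- \frac{1}{19126}\right) = - \frac{5531}{19126} \approx -0.28919$)
$W - M = - \frac{5531}{19126} - \frac{70662839}{82576736} = - \frac{904114692765}{789681326368}$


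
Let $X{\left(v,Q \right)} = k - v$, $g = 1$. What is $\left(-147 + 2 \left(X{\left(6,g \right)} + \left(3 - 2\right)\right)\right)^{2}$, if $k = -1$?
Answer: $25281$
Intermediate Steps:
$X{\left(v,Q \right)} = -1 - v$
$\left(-147 + 2 \left(X{\left(6,g \right)} + \left(3 - 2\right)\right)\right)^{2} = \left(-147 + 2 \left(\left(-1 - 6\right) + \left(3 - 2\right)\right)\right)^{2} = \left(-147 + 2 \left(\left(-1 - 6\right) + 1\right)\right)^{2} = \left(-147 + 2 \left(-7 + 1\right)\right)^{2} = \left(-147 + 2 \left(-6\right)\right)^{2} = \left(-147 - 12\right)^{2} = \left(-159\right)^{2} = 25281$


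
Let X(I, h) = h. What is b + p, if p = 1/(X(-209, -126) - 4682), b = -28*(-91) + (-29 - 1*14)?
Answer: 12044039/4808 ≈ 2505.0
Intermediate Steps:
b = 2505 (b = 2548 + (-29 - 14) = 2548 - 43 = 2505)
p = -1/4808 (p = 1/(-126 - 4682) = 1/(-4808) = -1/4808 ≈ -0.00020799)
b + p = 2505 - 1/4808 = 12044039/4808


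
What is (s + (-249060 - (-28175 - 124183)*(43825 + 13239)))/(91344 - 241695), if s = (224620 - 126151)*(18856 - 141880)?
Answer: 1140047468/50117 ≈ 22748.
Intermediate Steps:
s = -12114050256 (s = 98469*(-123024) = -12114050256)
(s + (-249060 - (-28175 - 124183)*(43825 + 13239)))/(91344 - 241695) = (-12114050256 + (-249060 - (-28175 - 124183)*(43825 + 13239)))/(91344 - 241695) = (-12114050256 + (-249060 - (-152358)*57064))/(-150351) = (-12114050256 + (-249060 - 1*(-8694156912)))*(-1/150351) = (-12114050256 + (-249060 + 8694156912))*(-1/150351) = (-12114050256 + 8693907852)*(-1/150351) = -3420142404*(-1/150351) = 1140047468/50117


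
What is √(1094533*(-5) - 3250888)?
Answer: I*√8723553 ≈ 2953.6*I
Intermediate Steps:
√(1094533*(-5) - 3250888) = √(-5472665 - 3250888) = √(-8723553) = I*√8723553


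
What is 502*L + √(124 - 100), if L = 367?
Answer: 184234 + 2*√6 ≈ 1.8424e+5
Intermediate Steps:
502*L + √(124 - 100) = 502*367 + √(124 - 100) = 184234 + √24 = 184234 + 2*√6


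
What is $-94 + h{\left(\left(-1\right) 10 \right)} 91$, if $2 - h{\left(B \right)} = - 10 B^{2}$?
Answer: $91088$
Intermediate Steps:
$h{\left(B \right)} = 2 + 10 B^{2}$ ($h{\left(B \right)} = 2 - - 10 B^{2} = 2 + 10 B^{2}$)
$-94 + h{\left(\left(-1\right) 10 \right)} 91 = -94 + \left(2 + 10 \left(\left(-1\right) 10\right)^{2}\right) 91 = -94 + \left(2 + 10 \left(-10\right)^{2}\right) 91 = -94 + \left(2 + 10 \cdot 100\right) 91 = -94 + \left(2 + 1000\right) 91 = -94 + 1002 \cdot 91 = -94 + 91182 = 91088$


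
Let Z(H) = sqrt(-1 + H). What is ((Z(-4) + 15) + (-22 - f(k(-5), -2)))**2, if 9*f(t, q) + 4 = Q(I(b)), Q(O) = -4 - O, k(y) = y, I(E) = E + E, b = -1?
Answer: 316/9 - 38*I*sqrt(5)/3 ≈ 35.111 - 28.324*I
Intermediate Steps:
I(E) = 2*E
f(t, q) = -2/3 (f(t, q) = -4/9 + (-4 - 2*(-1))/9 = -4/9 + (-4 - 1*(-2))/9 = -4/9 + (-4 + 2)/9 = -4/9 + (1/9)*(-2) = -4/9 - 2/9 = -2/3)
((Z(-4) + 15) + (-22 - f(k(-5), -2)))**2 = ((sqrt(-1 - 4) + 15) + (-22 - 1*(-2/3)))**2 = ((sqrt(-5) + 15) + (-22 + 2/3))**2 = ((I*sqrt(5) + 15) - 64/3)**2 = ((15 + I*sqrt(5)) - 64/3)**2 = (-19/3 + I*sqrt(5))**2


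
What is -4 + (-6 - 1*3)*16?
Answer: -148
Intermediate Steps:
-4 + (-6 - 1*3)*16 = -4 + (-6 - 3)*16 = -4 - 9*16 = -4 - 144 = -148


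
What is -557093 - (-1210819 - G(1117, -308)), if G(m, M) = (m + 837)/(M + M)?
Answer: 201346631/308 ≈ 6.5372e+5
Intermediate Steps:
G(m, M) = (837 + m)/(2*M) (G(m, M) = (837 + m)/((2*M)) = (837 + m)*(1/(2*M)) = (837 + m)/(2*M))
-557093 - (-1210819 - G(1117, -308)) = -557093 - (-1210819 - (837 + 1117)/(2*(-308))) = -557093 - (-1210819 - (-1)*1954/(2*308)) = -557093 - (-1210819 - 1*(-977/308)) = -557093 - (-1210819 + 977/308) = -557093 - 1*(-372931275/308) = -557093 + 372931275/308 = 201346631/308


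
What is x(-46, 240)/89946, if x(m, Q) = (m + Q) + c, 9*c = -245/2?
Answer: 3247/1619028 ≈ 0.0020055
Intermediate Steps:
c = -245/18 (c = (-245/2)/9 = (-245*½)/9 = (⅑)*(-245/2) = -245/18 ≈ -13.611)
x(m, Q) = -245/18 + Q + m (x(m, Q) = (m + Q) - 245/18 = (Q + m) - 245/18 = -245/18 + Q + m)
x(-46, 240)/89946 = (-245/18 + 240 - 46)/89946 = (3247/18)*(1/89946) = 3247/1619028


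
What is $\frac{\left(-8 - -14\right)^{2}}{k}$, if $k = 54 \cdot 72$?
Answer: $\frac{1}{108} \approx 0.0092593$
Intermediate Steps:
$k = 3888$
$\frac{\left(-8 - -14\right)^{2}}{k} = \frac{\left(-8 - -14\right)^{2}}{3888} = \left(-8 + 14\right)^{2} \cdot \frac{1}{3888} = 6^{2} \cdot \frac{1}{3888} = 36 \cdot \frac{1}{3888} = \frac{1}{108}$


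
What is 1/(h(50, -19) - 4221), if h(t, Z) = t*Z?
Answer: -1/5171 ≈ -0.00019339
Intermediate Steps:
h(t, Z) = Z*t
1/(h(50, -19) - 4221) = 1/(-19*50 - 4221) = 1/(-950 - 4221) = 1/(-5171) = -1/5171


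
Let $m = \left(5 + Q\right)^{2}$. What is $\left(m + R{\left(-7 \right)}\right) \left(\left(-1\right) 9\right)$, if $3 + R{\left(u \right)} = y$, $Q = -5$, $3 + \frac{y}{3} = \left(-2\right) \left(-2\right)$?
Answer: $0$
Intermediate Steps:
$y = 3$ ($y = -9 + 3 \left(\left(-2\right) \left(-2\right)\right) = -9 + 3 \cdot 4 = -9 + 12 = 3$)
$R{\left(u \right)} = 0$ ($R{\left(u \right)} = -3 + 3 = 0$)
$m = 0$ ($m = \left(5 - 5\right)^{2} = 0^{2} = 0$)
$\left(m + R{\left(-7 \right)}\right) \left(\left(-1\right) 9\right) = \left(0 + 0\right) \left(\left(-1\right) 9\right) = 0 \left(-9\right) = 0$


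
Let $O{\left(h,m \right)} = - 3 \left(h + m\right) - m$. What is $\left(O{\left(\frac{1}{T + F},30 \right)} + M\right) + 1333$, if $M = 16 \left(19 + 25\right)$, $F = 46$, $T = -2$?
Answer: $\frac{84345}{44} \approx 1916.9$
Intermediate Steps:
$O{\left(h,m \right)} = - 4 m - 3 h$ ($O{\left(h,m \right)} = \left(- 3 h - 3 m\right) - m = - 4 m - 3 h$)
$M = 704$ ($M = 16 \cdot 44 = 704$)
$\left(O{\left(\frac{1}{T + F},30 \right)} + M\right) + 1333 = \left(\left(\left(-4\right) 30 - \frac{3}{-2 + 46}\right) + 704\right) + 1333 = \left(\left(-120 - \frac{3}{44}\right) + 704\right) + 1333 = \left(- \frac{5283}{44} + 704\right) + 1333 = \frac{25693}{44} + 1333 = \frac{84345}{44}$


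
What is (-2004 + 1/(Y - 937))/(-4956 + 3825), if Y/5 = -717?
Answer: 9062089/5114382 ≈ 1.7719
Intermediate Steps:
Y = -3585 (Y = 5*(-717) = -3585)
(-2004 + 1/(Y - 937))/(-4956 + 3825) = (-2004 + 1/(-3585 - 937))/(-4956 + 3825) = (-2004 + 1/(-4522))/(-1131) = (-2004 - 1/4522)*(-1/1131) = -9062089/4522*(-1/1131) = 9062089/5114382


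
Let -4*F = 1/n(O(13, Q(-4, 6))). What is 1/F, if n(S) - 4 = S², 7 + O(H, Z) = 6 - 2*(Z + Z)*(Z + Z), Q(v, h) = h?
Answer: -334100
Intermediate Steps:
O(H, Z) = -1 - 8*Z² (O(H, Z) = -7 + (6 - 2*(Z + Z)*(Z + Z)) = -7 + (6 - 2*2*Z*2*Z) = -7 + (6 - 8*Z²) = -1 - 8*Z²)
n(S) = 4 + S²
F = -1/334100 (F = -1/(4*(4 + (-1 - 8*6²)²)) = -1/(4*(4 + (-1 - 8*36)²)) = -1/(4*(4 + (-1 - 288)²)) = -1/(4*(4 + (-289)²)) = -1/(4*(4 + 83521)) = -¼/83525 = -¼*1/83525 = -1/334100 ≈ -2.9931e-6)
1/F = 1/(-1/334100) = -334100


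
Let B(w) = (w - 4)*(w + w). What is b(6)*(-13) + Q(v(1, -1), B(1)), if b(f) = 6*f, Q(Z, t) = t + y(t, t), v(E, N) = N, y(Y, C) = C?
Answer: -480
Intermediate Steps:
B(w) = 2*w*(-4 + w) (B(w) = (-4 + w)*(2*w) = 2*w*(-4 + w))
Q(Z, t) = 2*t (Q(Z, t) = t + t = 2*t)
b(6)*(-13) + Q(v(1, -1), B(1)) = (6*6)*(-13) + 2*(2*1*(-4 + 1)) = 36*(-13) + 2*(2*1*(-3)) = -468 + 2*(-6) = -468 - 12 = -480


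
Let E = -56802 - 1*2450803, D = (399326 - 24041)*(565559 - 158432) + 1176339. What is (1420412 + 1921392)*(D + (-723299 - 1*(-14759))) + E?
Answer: 510591305717137571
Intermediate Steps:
D = 152789832534 (D = 375285*407127 + 1176339 = 152788656195 + 1176339 = 152789832534)
E = -2507605 (E = -56802 - 2450803 = -2507605)
(1420412 + 1921392)*(D + (-723299 - 1*(-14759))) + E = (1420412 + 1921392)*(152789832534 + (-723299 - 1*(-14759))) - 2507605 = 3341804*(152789832534 + (-723299 + 14759)) - 2507605 = 3341804*(152789832534 - 708540) - 2507605 = 3341804*152789123994 - 2507605 = 510591305719645176 - 2507605 = 510591305717137571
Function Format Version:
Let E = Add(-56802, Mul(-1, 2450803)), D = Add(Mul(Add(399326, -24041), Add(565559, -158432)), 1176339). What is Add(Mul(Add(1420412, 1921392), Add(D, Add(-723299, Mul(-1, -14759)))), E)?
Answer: 510591305717137571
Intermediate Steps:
D = 152789832534 (D = Add(Mul(375285, 407127), 1176339) = Add(152788656195, 1176339) = 152789832534)
E = -2507605 (E = Add(-56802, -2450803) = -2507605)
Add(Mul(Add(1420412, 1921392), Add(D, Add(-723299, Mul(-1, -14759)))), E) = Add(Mul(Add(1420412, 1921392), Add(152789832534, Add(-723299, Mul(-1, -14759)))), -2507605) = Add(Mul(3341804, Add(152789832534, Add(-723299, 14759))), -2507605) = Add(Mul(3341804, Add(152789832534, -708540)), -2507605) = Add(Mul(3341804, 152789123994), -2507605) = Add(510591305719645176, -2507605) = 510591305717137571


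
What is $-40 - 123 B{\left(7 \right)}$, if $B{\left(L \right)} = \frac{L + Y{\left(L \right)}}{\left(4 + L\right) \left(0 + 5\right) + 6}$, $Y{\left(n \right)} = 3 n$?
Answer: $- \frac{5884}{61} \approx -96.459$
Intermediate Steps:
$B{\left(L \right)} = \frac{4 L}{26 + 5 L}$ ($B{\left(L \right)} = \frac{L + 3 L}{\left(4 + L\right) \left(0 + 5\right) + 6} = \frac{4 L}{\left(4 + L\right) 5 + 6} = \frac{4 L}{\left(20 + 5 L\right) + 6} = \frac{4 L}{26 + 5 L}$)
$-40 - 123 B{\left(7 \right)} = -40 - 123 \cdot 4 \cdot 7 \frac{1}{26 + 5 \cdot 7} = -40 - 123 \cdot 4 \cdot 7 \frac{1}{26 + 35} = -40 - 123 \cdot 4 \cdot 7 \cdot \frac{1}{61} = -40 - \frac{3444}{61} = - \frac{5884}{61}$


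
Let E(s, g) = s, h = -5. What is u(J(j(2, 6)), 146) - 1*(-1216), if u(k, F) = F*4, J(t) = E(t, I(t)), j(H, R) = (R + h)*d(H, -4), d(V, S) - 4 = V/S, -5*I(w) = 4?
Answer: 1800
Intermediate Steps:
I(w) = -⅘ (I(w) = -⅕*4 = -⅘)
d(V, S) = 4 + V/S
j(H, R) = (-5 + R)*(4 - H/4) (j(H, R) = (R - 5)*(4 + H/(-4)) = (-5 + R)*(4 + H*(-¼)) = (-5 + R)*(4 - H/4))
J(t) = t
u(k, F) = 4*F
u(J(j(2, 6)), 146) - 1*(-1216) = 4*146 - 1*(-1216) = 584 + 1216 = 1800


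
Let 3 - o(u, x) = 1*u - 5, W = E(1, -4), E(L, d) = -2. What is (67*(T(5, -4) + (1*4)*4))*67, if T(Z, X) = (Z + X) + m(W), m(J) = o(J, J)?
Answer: 121203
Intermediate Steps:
W = -2
o(u, x) = 8 - u (o(u, x) = 3 - (1*u - 5) = 3 - (u - 5) = 3 - (-5 + u) = 3 + (5 - u) = 8 - u)
m(J) = 8 - J
T(Z, X) = 10 + X + Z (T(Z, X) = (Z + X) + (8 - 1*(-2)) = (X + Z) + (8 + 2) = (X + Z) + 10 = 10 + X + Z)
(67*(T(5, -4) + (1*4)*4))*67 = (67*((10 - 4 + 5) + (1*4)*4))*67 = (67*(11 + 4*4))*67 = (67*(11 + 16))*67 = (67*27)*67 = 1809*67 = 121203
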